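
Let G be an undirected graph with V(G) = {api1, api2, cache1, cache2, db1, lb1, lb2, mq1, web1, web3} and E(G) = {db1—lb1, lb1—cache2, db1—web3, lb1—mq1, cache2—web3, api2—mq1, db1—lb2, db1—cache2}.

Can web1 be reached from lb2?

Explore from lb2.
Distance 1: reach db1.
Distance 2: reach cache2, lb1, web3.
Distance 3: reach mq1.
Distance 4: reach api2.
The search is exhausted without reaching web1; it lies in a different component.

No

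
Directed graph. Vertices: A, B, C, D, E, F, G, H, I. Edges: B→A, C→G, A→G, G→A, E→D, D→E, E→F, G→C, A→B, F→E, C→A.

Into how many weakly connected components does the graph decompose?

From A: component {A, B, C, G}.
From D: component {D, E, F}.
From H: component {H}.
From I: component {I}.
That's 4 components.

4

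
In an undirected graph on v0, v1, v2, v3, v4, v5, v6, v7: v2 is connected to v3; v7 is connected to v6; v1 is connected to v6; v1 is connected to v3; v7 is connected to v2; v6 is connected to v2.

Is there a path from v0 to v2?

v0 has no edges, so nothing is reachable from it.

No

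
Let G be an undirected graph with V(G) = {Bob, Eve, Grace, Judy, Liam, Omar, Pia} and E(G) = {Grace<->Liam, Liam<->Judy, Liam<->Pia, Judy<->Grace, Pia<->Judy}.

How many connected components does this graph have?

4

From Bob: component {Bob}.
From Eve: component {Eve}.
From Grace: component {Grace, Judy, Liam, Pia}.
From Omar: component {Omar}.
That's 4 components.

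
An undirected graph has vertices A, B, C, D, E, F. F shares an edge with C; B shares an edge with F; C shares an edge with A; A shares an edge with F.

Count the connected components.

From A: component {A, B, C, F}.
From D: component {D}.
From E: component {E}.
That's 3 components.

3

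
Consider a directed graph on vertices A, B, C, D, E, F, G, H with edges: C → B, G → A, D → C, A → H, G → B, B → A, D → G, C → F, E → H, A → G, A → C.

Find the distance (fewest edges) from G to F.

Distance 0: G.
Distance 1: A, B.
Distance 2: C, H.
Distance 3: F — contains F.

3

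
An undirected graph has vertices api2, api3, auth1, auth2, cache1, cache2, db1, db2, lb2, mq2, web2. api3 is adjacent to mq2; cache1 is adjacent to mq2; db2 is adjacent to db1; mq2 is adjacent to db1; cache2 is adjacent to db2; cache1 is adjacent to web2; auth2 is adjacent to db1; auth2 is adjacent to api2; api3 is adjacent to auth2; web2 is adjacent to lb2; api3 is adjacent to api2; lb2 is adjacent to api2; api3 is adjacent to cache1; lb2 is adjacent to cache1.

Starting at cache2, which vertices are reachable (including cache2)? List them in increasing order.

api2, api3, auth2, cache1, cache2, db1, db2, lb2, mq2, web2

Start at cache2.
Its neighbours: db2.
Then their neighbours: db1.
Then next layer: auth2, mq2.
Then next layer: api2, api3, cache1.
Then next layer: lb2, web2.
Nothing further is reachable.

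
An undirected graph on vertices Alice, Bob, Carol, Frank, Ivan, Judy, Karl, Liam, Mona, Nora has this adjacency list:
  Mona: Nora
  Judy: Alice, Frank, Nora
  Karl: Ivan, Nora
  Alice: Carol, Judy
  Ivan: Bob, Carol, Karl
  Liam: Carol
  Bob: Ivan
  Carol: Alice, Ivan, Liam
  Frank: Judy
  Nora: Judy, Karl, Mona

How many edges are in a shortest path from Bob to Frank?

Distance 0: Bob.
Distance 1: Ivan.
Distance 2: Carol, Karl.
Distance 3: Alice, Liam, Nora.
Distance 4: Judy, Mona.
Distance 5: Frank — contains Frank.

5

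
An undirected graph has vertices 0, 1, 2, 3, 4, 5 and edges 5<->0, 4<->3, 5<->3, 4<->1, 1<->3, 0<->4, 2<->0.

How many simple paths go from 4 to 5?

3

4–0–5
4–1–3–5
4–3–5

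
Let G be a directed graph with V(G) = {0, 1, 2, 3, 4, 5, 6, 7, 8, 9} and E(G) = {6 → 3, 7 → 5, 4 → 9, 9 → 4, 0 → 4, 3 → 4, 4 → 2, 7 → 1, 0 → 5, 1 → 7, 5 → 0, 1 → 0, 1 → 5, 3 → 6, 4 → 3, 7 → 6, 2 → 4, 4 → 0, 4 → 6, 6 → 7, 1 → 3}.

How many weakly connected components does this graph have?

From 0: component {0, 1, 2, 3, 4, 5, 6, 7, 9}.
From 8: component {8}.
That's 2 components.

2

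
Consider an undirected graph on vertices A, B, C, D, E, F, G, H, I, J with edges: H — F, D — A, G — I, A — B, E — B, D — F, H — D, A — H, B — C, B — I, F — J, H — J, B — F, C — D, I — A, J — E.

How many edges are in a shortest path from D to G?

Distance 0: D.
Distance 1: A, C, F, H.
Distance 2: B, I, J.
Distance 3: E, G — contains G.

3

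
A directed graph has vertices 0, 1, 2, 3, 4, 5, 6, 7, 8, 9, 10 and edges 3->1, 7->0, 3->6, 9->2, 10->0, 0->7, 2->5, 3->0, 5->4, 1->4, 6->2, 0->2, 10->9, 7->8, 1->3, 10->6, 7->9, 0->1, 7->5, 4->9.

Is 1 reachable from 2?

Explore from 2.
Distance 1: reach 5.
Distance 2: reach 4.
Distance 3: reach 9.
The search from 2 is exhausted; no directed path reaches 1.

No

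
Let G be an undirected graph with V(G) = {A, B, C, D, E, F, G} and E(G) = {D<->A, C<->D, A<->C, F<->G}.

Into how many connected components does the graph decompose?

From A: component {A, C, D}.
From B: component {B}.
From E: component {E}.
From F: component {F, G}.
That's 4 components.

4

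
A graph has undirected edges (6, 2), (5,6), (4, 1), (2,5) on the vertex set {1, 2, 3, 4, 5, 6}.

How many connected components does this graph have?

3

From 1: component {1, 4}.
From 2: component {2, 5, 6}.
From 3: component {3}.
That's 3 components.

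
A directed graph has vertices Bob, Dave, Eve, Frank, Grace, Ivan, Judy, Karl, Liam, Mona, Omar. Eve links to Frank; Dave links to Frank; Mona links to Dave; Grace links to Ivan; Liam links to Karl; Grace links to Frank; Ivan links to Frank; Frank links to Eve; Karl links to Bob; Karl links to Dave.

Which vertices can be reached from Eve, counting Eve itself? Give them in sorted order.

Start at Eve.
Its neighbours: Frank.
Nothing further is reachable.

Eve, Frank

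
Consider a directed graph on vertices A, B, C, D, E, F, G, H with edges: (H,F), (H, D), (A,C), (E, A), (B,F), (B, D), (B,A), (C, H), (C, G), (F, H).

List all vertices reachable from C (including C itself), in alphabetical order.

C, D, F, G, H

Start at C.
Its neighbours: G, H.
Then their neighbours: D, F.
Nothing further is reachable.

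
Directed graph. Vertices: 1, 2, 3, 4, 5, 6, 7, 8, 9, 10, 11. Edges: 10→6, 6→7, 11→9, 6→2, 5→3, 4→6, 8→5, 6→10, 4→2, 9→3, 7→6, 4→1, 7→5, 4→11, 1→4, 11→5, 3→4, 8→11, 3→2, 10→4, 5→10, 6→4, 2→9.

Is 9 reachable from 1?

Explore from 1.
Distance 1: reach 4.
Distance 2: reach 2, 6, 11.
Distance 3: reach 5, 7, 9, 10.
Found 9.

Yes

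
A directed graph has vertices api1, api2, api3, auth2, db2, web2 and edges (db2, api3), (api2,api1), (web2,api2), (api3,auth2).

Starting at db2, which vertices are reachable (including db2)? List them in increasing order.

api3, auth2, db2

Start at db2.
Its neighbours: api3.
Then their neighbours: auth2.
Nothing further is reachable.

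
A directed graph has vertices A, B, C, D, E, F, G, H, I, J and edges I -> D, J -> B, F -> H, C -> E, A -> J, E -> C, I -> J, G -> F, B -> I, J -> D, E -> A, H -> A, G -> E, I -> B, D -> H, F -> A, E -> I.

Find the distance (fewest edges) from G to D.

Distance 0: G.
Distance 1: E, F.
Distance 2: A, C, H, I.
Distance 3: B, D, J — contains D.

3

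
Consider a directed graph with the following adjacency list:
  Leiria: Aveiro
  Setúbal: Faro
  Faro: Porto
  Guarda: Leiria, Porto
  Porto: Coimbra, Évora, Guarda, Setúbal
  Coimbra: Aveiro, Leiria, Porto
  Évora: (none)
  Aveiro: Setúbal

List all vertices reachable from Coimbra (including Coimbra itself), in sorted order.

Aveiro, Coimbra, Évora, Faro, Guarda, Leiria, Porto, Setúbal

Start at Coimbra.
Its neighbours: Aveiro, Leiria, Porto.
Then their neighbours: Évora, Guarda, Setúbal.
Then next layer: Faro.
Every vertex is now reached.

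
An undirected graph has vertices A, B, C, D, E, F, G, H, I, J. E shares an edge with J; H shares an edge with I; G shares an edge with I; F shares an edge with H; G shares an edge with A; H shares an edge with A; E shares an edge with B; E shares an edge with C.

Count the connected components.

3

From A: component {A, F, G, H, I}.
From B: component {B, C, E, J}.
From D: component {D}.
That's 3 components.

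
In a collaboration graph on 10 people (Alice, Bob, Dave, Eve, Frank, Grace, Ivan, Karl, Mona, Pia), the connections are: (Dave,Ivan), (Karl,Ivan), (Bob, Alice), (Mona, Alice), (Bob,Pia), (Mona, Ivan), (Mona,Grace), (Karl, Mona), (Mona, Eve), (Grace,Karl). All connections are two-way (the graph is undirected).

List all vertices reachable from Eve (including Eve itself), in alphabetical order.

Start at Eve.
Its neighbours: Mona.
Then their neighbours: Alice, Grace, Ivan, Karl.
Then next layer: Bob, Dave.
Then next layer: Pia.
Nothing further is reachable.

Alice, Bob, Dave, Eve, Grace, Ivan, Karl, Mona, Pia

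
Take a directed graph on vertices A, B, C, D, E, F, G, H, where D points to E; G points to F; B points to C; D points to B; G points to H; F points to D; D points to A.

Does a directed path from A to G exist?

A has no outgoing edges, so nothing is reachable from it.

No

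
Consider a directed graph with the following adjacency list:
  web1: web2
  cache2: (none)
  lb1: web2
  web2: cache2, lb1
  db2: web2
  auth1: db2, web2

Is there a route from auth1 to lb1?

Explore from auth1.
Distance 1: reach db2, web2.
Distance 2: reach cache2, lb1.
Found lb1.

Yes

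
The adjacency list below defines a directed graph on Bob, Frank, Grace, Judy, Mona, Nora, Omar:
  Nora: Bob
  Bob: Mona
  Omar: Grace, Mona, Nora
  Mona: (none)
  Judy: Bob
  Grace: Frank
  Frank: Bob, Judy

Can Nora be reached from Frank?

Explore from Frank.
Distance 1: reach Bob, Judy.
Distance 2: reach Mona.
The search from Frank is exhausted; no directed path reaches Nora.

No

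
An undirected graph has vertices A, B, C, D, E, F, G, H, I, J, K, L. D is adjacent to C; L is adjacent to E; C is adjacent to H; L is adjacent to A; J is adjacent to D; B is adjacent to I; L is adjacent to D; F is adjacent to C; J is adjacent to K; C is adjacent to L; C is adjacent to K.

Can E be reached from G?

G has no edges, so nothing is reachable from it.

No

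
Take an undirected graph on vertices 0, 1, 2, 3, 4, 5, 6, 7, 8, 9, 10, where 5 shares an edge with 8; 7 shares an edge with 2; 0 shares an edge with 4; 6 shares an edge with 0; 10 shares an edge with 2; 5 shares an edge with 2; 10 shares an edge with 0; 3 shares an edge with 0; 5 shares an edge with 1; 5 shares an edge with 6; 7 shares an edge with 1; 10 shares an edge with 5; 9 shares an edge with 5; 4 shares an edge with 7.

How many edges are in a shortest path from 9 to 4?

4

Distance 0: 9.
Distance 1: 5.
Distance 2: 1, 2, 6, 8, 10.
Distance 3: 0, 7.
Distance 4: 3, 4 — contains 4.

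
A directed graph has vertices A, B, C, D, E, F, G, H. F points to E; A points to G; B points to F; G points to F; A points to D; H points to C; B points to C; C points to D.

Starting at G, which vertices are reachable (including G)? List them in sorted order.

Start at G.
Its neighbours: F.
Then their neighbours: E.
Nothing further is reachable.

E, F, G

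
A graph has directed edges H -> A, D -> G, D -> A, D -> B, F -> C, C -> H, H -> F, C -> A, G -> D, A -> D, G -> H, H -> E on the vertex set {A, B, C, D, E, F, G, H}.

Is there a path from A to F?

Explore from A.
Distance 1: reach D.
Distance 2: reach B, G.
Distance 3: reach H.
Distance 4: reach E, F.
Found F.

Yes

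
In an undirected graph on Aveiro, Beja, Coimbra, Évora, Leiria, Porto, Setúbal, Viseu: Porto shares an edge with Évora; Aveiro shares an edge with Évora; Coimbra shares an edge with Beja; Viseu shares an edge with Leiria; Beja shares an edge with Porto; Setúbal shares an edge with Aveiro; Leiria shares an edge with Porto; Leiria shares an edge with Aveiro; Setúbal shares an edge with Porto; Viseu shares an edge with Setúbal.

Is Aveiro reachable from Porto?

Yes

Explore from Porto.
Distance 1: reach Beja, Évora, Leiria, Setúbal.
Distance 2: reach Aveiro, Coimbra, Viseu.
Found Aveiro.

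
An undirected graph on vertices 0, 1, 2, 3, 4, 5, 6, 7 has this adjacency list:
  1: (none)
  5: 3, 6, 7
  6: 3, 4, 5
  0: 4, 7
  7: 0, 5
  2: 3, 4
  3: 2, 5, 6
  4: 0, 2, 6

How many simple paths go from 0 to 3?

6

0–4–2–3
0–4–6–3
0–4–6–5–3
0–7–5–3
0–7–5–6–3
0–7–5–6–4–2–3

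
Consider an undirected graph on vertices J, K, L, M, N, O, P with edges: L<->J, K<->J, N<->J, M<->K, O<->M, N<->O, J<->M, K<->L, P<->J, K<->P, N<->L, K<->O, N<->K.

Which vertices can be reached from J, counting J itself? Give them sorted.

Start at J.
Its neighbours: K, L, M, N, P.
Then their neighbours: O.
Every vertex is now reached.

J, K, L, M, N, O, P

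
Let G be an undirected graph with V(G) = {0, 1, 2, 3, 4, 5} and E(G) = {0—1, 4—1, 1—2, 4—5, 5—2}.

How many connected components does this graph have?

From 0: component {0, 1, 2, 4, 5}.
From 3: component {3}.
That's 2 components.

2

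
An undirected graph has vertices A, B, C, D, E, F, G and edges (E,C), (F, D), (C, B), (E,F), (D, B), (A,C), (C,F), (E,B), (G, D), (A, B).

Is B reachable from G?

Yes

Explore from G.
Distance 1: reach D.
Distance 2: reach B, F.
Found B.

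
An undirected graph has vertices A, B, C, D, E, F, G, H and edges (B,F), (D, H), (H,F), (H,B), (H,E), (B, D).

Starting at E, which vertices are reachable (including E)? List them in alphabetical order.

B, D, E, F, H

Start at E.
Its neighbours: H.
Then their neighbours: B, D, F.
Nothing further is reachable.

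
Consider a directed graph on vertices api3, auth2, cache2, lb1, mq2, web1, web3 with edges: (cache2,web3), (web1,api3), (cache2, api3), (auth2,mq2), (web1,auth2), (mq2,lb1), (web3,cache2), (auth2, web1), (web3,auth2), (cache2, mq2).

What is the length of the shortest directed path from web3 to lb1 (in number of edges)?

3

Distance 0: web3.
Distance 1: auth2, cache2.
Distance 2: api3, mq2, web1.
Distance 3: lb1 — contains lb1.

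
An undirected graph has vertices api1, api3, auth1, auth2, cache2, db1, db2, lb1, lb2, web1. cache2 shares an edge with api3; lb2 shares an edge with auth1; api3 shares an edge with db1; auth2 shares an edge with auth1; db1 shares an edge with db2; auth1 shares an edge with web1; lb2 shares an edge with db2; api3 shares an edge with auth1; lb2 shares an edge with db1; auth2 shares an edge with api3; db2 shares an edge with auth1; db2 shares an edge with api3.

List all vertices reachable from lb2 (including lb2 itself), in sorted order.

api3, auth1, auth2, cache2, db1, db2, lb2, web1

Start at lb2.
Its neighbours: auth1, db1, db2.
Then their neighbours: api3, auth2, web1.
Then next layer: cache2.
Nothing further is reachable.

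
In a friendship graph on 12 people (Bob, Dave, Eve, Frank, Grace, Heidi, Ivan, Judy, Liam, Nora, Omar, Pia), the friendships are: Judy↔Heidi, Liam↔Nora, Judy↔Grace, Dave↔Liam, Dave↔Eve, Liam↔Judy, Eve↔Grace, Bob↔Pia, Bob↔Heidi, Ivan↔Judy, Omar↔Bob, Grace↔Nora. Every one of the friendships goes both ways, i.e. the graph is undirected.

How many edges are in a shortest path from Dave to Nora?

Distance 0: Dave.
Distance 1: Eve, Liam.
Distance 2: Grace, Judy, Nora — contains Nora.

2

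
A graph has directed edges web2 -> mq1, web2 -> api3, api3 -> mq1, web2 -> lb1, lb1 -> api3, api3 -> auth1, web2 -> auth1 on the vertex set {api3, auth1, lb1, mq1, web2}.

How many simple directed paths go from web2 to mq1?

web2→api3→mq1
web2→lb1→api3→mq1
web2→mq1

3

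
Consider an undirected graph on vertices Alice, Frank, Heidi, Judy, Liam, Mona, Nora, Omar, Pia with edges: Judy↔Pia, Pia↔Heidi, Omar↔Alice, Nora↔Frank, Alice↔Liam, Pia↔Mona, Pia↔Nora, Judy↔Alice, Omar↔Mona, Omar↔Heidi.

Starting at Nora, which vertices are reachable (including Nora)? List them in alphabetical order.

Alice, Frank, Heidi, Judy, Liam, Mona, Nora, Omar, Pia

Start at Nora.
Its neighbours: Frank, Pia.
Then their neighbours: Heidi, Judy, Mona.
Then next layer: Alice, Omar.
Then next layer: Liam.
Every vertex is now reached.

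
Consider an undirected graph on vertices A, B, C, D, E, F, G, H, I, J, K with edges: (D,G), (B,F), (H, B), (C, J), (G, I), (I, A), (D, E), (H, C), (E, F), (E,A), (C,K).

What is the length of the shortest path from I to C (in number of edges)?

Distance 0: I.
Distance 1: A, G.
Distance 2: D, E.
Distance 3: F.
Distance 4: B.
Distance 5: H.
Distance 6: C — contains C.

6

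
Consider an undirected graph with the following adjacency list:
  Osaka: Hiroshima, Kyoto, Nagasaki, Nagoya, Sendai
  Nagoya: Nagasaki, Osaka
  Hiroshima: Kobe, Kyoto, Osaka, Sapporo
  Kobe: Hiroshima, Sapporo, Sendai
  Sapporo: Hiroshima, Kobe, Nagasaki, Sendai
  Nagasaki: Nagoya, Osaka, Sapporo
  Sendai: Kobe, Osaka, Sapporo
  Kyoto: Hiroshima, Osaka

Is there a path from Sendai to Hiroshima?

Yes

Explore from Sendai.
Distance 1: reach Kobe, Osaka, Sapporo.
Distance 2: reach Hiroshima, Kyoto, Nagasaki, Nagoya.
Found Hiroshima.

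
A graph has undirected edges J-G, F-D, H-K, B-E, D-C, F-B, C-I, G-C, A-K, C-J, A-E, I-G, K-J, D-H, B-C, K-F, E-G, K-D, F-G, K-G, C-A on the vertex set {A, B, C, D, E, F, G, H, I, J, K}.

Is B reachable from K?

Yes

Explore from K.
Distance 1: reach A, D, F, G, H, J.
Distance 2: reach B, C, E, I.
Found B.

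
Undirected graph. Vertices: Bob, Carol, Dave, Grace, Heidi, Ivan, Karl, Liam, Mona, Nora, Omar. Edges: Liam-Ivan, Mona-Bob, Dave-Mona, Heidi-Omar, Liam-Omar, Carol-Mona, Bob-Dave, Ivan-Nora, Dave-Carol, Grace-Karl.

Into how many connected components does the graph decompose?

From Bob: component {Bob, Carol, Dave, Mona}.
From Grace: component {Grace, Karl}.
From Heidi: component {Heidi, Ivan, Liam, Nora, Omar}.
That's 3 components.

3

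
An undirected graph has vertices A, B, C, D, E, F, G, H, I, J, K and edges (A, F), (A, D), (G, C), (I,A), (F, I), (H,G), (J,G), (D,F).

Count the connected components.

5

From A: component {A, D, F, I}.
From B: component {B}.
From C: component {C, G, H, J}.
From E: component {E}.
From K: component {K}.
That's 5 components.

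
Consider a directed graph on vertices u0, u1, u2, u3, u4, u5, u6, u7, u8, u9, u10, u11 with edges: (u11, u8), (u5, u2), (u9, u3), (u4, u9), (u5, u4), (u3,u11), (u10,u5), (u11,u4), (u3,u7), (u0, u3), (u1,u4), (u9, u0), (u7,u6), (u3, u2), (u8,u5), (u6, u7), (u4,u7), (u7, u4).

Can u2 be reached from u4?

Yes

Explore from u4.
Distance 1: reach u7, u9.
Distance 2: reach u0, u3, u6.
Distance 3: reach u2, u11.
Found u2.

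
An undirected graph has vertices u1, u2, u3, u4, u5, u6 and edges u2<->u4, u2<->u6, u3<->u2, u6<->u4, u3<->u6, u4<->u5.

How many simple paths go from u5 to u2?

u5–u4–u2
u5–u4–u6–u2
u5–u4–u6–u3–u2

3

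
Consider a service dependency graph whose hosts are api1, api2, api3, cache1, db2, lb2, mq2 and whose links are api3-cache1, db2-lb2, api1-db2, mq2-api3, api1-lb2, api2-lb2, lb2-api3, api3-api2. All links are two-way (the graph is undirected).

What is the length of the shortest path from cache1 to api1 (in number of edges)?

3

Distance 0: cache1.
Distance 1: api3.
Distance 2: api2, lb2, mq2.
Distance 3: api1, db2 — contains api1.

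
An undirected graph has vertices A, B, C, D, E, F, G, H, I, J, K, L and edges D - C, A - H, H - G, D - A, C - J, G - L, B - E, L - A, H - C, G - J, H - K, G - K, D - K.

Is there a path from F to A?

No

F has no edges, so nothing is reachable from it.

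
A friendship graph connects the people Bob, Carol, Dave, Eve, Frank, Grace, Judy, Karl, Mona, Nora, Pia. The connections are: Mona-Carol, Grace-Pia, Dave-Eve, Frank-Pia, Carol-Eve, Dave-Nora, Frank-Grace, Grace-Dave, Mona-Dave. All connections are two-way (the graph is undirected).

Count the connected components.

4

From Bob: component {Bob}.
From Carol: component {Carol, Dave, Eve, Frank, Grace, Mona, Nora, Pia}.
From Judy: component {Judy}.
From Karl: component {Karl}.
That's 4 components.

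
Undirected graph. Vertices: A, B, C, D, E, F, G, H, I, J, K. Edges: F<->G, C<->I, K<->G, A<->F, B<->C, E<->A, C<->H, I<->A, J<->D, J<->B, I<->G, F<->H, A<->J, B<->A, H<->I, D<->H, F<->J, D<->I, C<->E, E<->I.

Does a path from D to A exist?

Yes

Explore from D.
Distance 1: reach H, I, J.
Distance 2: reach A, B, C, E, F, G.
Found A.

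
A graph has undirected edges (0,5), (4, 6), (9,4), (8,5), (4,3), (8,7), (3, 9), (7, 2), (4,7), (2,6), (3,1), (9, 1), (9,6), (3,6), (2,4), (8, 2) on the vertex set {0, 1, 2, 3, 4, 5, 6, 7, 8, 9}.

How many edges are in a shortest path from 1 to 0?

6

Distance 0: 1.
Distance 1: 3, 9.
Distance 2: 4, 6.
Distance 3: 2, 7.
Distance 4: 8.
Distance 5: 5.
Distance 6: 0 — contains 0.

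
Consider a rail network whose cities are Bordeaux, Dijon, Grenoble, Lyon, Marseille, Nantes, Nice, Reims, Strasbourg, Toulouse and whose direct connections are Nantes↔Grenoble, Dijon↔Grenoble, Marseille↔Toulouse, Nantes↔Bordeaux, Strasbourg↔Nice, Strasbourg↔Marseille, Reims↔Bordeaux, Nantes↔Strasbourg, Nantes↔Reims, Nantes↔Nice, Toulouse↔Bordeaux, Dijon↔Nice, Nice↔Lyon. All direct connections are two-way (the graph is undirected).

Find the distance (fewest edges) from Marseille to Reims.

Distance 0: Marseille.
Distance 1: Strasbourg, Toulouse.
Distance 2: Bordeaux, Nantes, Nice.
Distance 3: Dijon, Grenoble, Lyon, Reims — contains Reims.

3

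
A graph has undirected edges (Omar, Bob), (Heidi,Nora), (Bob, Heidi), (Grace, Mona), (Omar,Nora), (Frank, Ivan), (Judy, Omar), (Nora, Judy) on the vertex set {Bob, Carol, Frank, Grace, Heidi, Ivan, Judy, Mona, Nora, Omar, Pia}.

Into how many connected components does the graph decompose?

From Bob: component {Bob, Heidi, Judy, Nora, Omar}.
From Carol: component {Carol}.
From Frank: component {Frank, Ivan}.
From Grace: component {Grace, Mona}.
From Pia: component {Pia}.
That's 5 components.

5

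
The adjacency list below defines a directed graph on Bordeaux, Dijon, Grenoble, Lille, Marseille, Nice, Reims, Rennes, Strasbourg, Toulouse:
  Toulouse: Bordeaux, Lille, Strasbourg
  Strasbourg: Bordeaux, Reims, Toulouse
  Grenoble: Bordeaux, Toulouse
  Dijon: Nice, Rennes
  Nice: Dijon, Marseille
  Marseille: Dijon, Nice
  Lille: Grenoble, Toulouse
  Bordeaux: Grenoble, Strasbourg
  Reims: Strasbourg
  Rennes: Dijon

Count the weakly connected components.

From Bordeaux: component {Bordeaux, Grenoble, Lille, Reims, Strasbourg, Toulouse}.
From Dijon: component {Dijon, Marseille, Nice, Rennes}.
That's 2 components.

2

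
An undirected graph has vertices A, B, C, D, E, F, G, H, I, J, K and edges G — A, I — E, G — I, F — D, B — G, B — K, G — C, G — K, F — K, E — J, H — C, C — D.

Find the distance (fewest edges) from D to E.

Distance 0: D.
Distance 1: C, F.
Distance 2: G, H, K.
Distance 3: A, B, I.
Distance 4: E — contains E.

4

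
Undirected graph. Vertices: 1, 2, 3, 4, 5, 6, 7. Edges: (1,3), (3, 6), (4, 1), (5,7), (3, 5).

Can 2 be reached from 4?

No

Explore from 4.
Distance 1: reach 1.
Distance 2: reach 3.
Distance 3: reach 5, 6.
Distance 4: reach 7.
The search is exhausted without reaching 2; it lies in a different component.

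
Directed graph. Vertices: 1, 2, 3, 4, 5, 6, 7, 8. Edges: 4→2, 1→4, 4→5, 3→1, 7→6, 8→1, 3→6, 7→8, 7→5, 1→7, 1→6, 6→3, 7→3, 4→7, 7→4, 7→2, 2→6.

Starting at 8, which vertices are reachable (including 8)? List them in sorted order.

Start at 8.
Its neighbours: 1.
Then their neighbours: 4, 6, 7.
Then next layer: 2, 3, 5.
Every vertex is now reached.

1, 2, 3, 4, 5, 6, 7, 8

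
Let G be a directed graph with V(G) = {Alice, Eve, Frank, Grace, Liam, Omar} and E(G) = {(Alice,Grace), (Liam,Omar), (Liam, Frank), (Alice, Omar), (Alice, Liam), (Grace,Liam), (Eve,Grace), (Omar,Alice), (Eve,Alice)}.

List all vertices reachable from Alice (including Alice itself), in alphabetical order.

Start at Alice.
Its neighbours: Grace, Liam, Omar.
Then their neighbours: Frank.
Nothing further is reachable.

Alice, Frank, Grace, Liam, Omar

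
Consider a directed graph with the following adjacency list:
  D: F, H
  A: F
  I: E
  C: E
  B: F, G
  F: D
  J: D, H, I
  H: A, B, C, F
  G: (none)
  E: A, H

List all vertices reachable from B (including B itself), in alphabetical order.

A, B, C, D, E, F, G, H

Start at B.
Its neighbours: F, G.
Then their neighbours: D.
Then next layer: H.
Then next layer: A, C.
Then next layer: E.
Nothing further is reachable.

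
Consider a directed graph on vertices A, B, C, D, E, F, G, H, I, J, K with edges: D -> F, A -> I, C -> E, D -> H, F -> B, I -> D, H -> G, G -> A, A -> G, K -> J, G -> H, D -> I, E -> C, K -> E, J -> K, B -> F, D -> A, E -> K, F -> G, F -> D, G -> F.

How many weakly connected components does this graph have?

2

From A: component {A, B, D, F, G, H, I}.
From C: component {C, E, J, K}.
That's 2 components.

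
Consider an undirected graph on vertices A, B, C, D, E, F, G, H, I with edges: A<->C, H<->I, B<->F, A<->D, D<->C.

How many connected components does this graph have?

5

From A: component {A, C, D}.
From B: component {B, F}.
From E: component {E}.
From G: component {G}.
From H: component {H, I}.
That's 5 components.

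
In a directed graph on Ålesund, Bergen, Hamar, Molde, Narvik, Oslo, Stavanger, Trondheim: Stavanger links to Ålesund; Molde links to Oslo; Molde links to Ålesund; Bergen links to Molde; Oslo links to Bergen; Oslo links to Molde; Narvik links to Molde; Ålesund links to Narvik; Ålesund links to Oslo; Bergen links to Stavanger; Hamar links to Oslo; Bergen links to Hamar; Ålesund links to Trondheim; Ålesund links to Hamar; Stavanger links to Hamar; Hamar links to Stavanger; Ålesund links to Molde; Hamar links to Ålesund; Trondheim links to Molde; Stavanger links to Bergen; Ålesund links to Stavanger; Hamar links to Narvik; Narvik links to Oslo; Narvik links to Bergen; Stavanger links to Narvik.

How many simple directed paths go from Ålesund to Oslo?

Ålesund→Hamar→Narvik→Bergen→Molde→Oslo
Ålesund→Hamar→Narvik→Molde→Oslo
Ålesund→Hamar→Narvik→Oslo
Ålesund→Hamar→Oslo
Ålesund→Hamar→Stavanger→Bergen→Molde→Oslo
Ålesund→Hamar→Stavanger→Narvik→Bergen→Molde→Oslo
Ålesund→Hamar→Stavanger→Narvik→Molde→Oslo
Ålesund→Hamar→Stavanger→Narvik→Oslo
... and 20 more.

28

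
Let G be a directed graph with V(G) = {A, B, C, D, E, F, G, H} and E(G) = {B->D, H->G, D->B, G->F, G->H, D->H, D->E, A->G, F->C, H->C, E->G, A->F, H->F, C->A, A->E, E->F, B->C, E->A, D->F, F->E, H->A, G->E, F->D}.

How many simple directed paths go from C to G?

6

C→A→E→F→D→H→G
C→A→E→G
C→A→F→D→E→G
C→A→F→D→H→G
C→A→F→E→G
C→A→G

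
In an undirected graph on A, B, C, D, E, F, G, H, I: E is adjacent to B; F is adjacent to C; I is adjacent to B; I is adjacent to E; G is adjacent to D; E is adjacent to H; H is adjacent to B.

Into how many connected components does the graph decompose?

From A: component {A}.
From B: component {B, E, H, I}.
From C: component {C, F}.
From D: component {D, G}.
That's 4 components.

4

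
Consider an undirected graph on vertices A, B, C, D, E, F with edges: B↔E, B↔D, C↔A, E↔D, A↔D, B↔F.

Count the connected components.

1

From A: component {A, B, C, D, E, F}.
That's 1 component.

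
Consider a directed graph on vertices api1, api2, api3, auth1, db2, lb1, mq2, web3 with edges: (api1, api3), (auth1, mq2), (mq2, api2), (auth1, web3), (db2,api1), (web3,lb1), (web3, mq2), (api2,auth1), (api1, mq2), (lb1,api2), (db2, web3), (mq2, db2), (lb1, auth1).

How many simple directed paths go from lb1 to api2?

lb1→api2
lb1→auth1→mq2→api2
lb1→auth1→web3→mq2→api2

3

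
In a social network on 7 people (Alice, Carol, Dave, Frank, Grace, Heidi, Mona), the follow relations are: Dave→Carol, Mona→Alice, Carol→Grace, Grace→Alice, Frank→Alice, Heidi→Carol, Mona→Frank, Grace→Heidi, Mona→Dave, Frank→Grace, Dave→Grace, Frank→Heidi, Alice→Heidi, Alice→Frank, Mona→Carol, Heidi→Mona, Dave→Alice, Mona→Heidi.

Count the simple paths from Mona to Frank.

7

Mona→Alice→Frank
Mona→Carol→Grace→Alice→Frank
Mona→Dave→Alice→Frank
Mona→Dave→Carol→Grace→Alice→Frank
Mona→Dave→Grace→Alice→Frank
Mona→Frank
Mona→Heidi→Carol→Grace→Alice→Frank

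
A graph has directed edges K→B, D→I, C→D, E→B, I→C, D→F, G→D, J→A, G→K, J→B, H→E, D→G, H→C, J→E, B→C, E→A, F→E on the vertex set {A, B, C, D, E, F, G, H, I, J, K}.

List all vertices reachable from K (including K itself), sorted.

Start at K.
Its neighbours: B.
Then their neighbours: C.
Then next layer: D.
Then next layer: F, G, I.
Then next layer: E.
Then next layer: A.
Nothing further is reachable.

A, B, C, D, E, F, G, I, K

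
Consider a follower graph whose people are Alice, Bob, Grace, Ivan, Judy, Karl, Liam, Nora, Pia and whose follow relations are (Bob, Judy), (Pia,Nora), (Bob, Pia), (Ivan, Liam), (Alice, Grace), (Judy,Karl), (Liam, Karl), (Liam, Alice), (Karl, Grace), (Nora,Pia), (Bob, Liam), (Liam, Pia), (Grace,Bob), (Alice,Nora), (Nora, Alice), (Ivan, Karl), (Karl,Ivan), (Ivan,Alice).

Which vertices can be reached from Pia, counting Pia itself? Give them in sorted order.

Start at Pia.
Its neighbours: Nora.
Then their neighbours: Alice.
Then next layer: Grace.
Then next layer: Bob.
Then next layer: Judy, Liam.
Then next layer: Karl.
Then next layer: Ivan.
Every vertex is now reached.

Alice, Bob, Grace, Ivan, Judy, Karl, Liam, Nora, Pia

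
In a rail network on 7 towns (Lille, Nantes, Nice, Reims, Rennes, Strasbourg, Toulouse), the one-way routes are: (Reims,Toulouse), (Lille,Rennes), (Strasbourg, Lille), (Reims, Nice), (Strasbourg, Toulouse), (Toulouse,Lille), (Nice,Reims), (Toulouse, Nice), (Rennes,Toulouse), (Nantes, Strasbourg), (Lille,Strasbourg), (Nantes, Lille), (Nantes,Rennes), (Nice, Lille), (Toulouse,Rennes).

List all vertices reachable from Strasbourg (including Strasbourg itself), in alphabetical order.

Start at Strasbourg.
Its neighbours: Lille, Toulouse.
Then their neighbours: Nice, Rennes.
Then next layer: Reims.
Nothing further is reachable.

Lille, Nice, Reims, Rennes, Strasbourg, Toulouse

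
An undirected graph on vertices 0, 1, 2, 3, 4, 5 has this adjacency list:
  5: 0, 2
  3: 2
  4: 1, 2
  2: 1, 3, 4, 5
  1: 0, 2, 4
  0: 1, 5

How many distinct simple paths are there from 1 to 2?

1–0–5–2
1–2
1–4–2

3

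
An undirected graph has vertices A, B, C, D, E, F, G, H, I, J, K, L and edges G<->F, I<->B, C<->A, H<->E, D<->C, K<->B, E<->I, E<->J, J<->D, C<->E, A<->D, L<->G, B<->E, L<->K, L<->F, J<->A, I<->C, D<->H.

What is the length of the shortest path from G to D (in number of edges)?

6

Distance 0: G.
Distance 1: F, L.
Distance 2: K.
Distance 3: B.
Distance 4: E, I.
Distance 5: C, H, J.
Distance 6: A, D — contains D.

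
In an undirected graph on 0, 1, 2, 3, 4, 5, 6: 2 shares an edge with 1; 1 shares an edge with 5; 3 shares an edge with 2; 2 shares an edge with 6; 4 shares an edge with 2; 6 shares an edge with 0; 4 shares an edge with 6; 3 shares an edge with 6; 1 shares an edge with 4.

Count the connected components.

1

From 0: component {0, 1, 2, 3, 4, 5, 6}.
That's 1 component.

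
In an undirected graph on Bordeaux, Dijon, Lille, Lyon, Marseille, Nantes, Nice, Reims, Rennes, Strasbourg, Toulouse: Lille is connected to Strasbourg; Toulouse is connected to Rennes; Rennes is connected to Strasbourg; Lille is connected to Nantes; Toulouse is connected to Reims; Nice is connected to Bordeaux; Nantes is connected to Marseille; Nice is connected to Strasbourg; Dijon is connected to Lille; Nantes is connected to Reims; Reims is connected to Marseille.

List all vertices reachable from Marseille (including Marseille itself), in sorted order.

Bordeaux, Dijon, Lille, Marseille, Nantes, Nice, Reims, Rennes, Strasbourg, Toulouse

Start at Marseille.
Its neighbours: Nantes, Reims.
Then their neighbours: Lille, Toulouse.
Then next layer: Dijon, Rennes, Strasbourg.
Then next layer: Nice.
Then next layer: Bordeaux.
Nothing further is reachable.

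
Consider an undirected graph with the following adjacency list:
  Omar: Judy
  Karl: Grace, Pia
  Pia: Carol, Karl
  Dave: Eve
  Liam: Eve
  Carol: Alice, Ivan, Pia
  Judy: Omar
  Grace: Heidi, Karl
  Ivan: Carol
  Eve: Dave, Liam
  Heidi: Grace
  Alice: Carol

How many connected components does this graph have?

From Alice: component {Alice, Carol, Grace, Heidi, Ivan, Karl, Pia}.
From Dave: component {Dave, Eve, Liam}.
From Judy: component {Judy, Omar}.
That's 3 components.

3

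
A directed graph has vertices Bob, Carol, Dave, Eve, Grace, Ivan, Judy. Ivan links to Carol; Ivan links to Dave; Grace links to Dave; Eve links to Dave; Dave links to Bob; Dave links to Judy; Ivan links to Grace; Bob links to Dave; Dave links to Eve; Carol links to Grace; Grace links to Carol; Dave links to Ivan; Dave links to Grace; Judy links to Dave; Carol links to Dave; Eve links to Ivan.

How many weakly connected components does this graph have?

From Bob: component {Bob, Carol, Dave, Eve, Grace, Ivan, Judy}.
That's 1 component.

1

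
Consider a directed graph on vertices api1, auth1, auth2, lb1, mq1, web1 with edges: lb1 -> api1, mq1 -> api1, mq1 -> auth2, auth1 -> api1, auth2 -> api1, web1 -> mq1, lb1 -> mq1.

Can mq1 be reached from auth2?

No

Explore from auth2.
Distance 1: reach api1.
The search from auth2 is exhausted; no directed path reaches mq1.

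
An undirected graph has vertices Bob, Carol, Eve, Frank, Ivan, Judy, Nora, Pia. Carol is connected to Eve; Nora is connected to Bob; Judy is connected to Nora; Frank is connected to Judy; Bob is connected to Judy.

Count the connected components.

4

From Bob: component {Bob, Frank, Judy, Nora}.
From Carol: component {Carol, Eve}.
From Ivan: component {Ivan}.
From Pia: component {Pia}.
That's 4 components.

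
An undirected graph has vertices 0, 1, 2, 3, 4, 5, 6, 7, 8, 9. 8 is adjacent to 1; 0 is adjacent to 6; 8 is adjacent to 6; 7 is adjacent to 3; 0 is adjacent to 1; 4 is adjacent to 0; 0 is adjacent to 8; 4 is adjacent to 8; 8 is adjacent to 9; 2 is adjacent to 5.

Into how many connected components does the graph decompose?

3

From 0: component {0, 1, 4, 6, 8, 9}.
From 2: component {2, 5}.
From 3: component {3, 7}.
That's 3 components.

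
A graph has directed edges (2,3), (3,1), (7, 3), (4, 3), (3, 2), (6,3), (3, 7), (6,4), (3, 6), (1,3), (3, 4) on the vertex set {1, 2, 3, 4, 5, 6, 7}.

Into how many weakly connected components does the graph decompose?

2

From 1: component {1, 2, 3, 4, 6, 7}.
From 5: component {5}.
That's 2 components.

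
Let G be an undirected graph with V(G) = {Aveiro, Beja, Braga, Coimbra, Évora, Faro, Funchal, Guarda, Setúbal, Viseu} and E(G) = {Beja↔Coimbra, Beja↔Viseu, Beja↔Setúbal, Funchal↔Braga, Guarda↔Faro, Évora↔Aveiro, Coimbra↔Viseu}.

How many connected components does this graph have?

4

From Aveiro: component {Aveiro, Évora}.
From Beja: component {Beja, Coimbra, Setúbal, Viseu}.
From Braga: component {Braga, Funchal}.
From Faro: component {Faro, Guarda}.
That's 4 components.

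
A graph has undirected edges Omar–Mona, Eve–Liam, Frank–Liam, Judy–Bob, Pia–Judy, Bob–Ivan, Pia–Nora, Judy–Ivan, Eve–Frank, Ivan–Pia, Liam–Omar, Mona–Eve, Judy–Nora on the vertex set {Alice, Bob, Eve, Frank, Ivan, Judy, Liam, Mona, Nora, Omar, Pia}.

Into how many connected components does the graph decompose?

3

From Alice: component {Alice}.
From Bob: component {Bob, Ivan, Judy, Nora, Pia}.
From Eve: component {Eve, Frank, Liam, Mona, Omar}.
That's 3 components.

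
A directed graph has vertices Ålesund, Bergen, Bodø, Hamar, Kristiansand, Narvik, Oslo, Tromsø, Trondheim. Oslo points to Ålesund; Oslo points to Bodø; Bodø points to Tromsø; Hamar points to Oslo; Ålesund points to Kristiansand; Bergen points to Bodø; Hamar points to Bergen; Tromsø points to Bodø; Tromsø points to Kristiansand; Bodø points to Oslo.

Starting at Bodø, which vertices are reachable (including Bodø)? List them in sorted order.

Start at Bodø.
Its neighbours: Oslo, Tromsø.
Then their neighbours: Ålesund, Kristiansand.
Nothing further is reachable.

Ålesund, Bodø, Kristiansand, Oslo, Tromsø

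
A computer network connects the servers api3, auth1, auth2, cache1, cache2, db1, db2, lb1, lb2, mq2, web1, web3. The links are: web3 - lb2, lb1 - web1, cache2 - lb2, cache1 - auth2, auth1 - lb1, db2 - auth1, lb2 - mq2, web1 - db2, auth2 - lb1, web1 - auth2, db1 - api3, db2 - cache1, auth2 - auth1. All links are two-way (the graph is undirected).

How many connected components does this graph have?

From api3: component {api3, db1}.
From auth1: component {auth1, auth2, cache1, db2, lb1, web1}.
From cache2: component {cache2, lb2, mq2, web3}.
That's 3 components.

3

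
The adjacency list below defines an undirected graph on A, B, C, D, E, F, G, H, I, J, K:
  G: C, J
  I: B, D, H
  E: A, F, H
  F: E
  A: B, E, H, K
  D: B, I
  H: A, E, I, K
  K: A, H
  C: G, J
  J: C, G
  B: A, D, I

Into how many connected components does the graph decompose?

2

From A: component {A, B, D, E, F, H, I, K}.
From C: component {C, G, J}.
That's 2 components.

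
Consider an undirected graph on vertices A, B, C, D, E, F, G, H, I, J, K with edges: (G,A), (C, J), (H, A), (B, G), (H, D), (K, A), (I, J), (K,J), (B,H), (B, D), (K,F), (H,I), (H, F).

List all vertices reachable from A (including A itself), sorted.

Start at A.
Its neighbours: G, H, K.
Then their neighbours: B, D, F, I, J.
Then next layer: C.
Nothing further is reachable.

A, B, C, D, F, G, H, I, J, K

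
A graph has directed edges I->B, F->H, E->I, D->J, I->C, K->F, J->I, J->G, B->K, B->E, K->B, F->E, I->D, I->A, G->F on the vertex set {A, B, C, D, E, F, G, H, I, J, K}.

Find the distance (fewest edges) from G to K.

5

Distance 0: G.
Distance 1: F.
Distance 2: E, H.
Distance 3: I.
Distance 4: A, B, C, D.
Distance 5: J, K — contains K.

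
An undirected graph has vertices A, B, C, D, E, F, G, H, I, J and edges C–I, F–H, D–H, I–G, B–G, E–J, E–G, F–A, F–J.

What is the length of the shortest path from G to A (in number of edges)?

4

Distance 0: G.
Distance 1: B, E, I.
Distance 2: C, J.
Distance 3: F.
Distance 4: A, H — contains A.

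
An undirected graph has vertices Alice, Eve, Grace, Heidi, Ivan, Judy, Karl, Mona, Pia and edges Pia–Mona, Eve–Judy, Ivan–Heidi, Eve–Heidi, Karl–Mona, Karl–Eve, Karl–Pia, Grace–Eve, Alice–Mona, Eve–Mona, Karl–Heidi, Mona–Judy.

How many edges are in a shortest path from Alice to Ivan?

4

Distance 0: Alice.
Distance 1: Mona.
Distance 2: Eve, Judy, Karl, Pia.
Distance 3: Grace, Heidi.
Distance 4: Ivan — contains Ivan.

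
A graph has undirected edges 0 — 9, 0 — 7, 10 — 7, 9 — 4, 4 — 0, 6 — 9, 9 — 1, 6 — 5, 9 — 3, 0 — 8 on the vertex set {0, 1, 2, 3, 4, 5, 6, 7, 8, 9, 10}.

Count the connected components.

2

From 0: component {0, 1, 3, 4, 5, 6, 7, 8, 9, 10}.
From 2: component {2}.
That's 2 components.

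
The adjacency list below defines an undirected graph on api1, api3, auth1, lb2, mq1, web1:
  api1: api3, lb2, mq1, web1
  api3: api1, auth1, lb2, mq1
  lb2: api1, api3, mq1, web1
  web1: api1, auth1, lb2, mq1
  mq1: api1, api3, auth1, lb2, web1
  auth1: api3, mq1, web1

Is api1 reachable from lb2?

Explore from lb2.
Distance 1: reach api1, api3, mq1, web1.
Found api1.

Yes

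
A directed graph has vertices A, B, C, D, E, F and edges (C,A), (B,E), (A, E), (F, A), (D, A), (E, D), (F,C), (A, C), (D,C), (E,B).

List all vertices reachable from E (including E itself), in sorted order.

Start at E.
Its neighbours: B, D.
Then their neighbours: A, C.
Nothing further is reachable.

A, B, C, D, E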